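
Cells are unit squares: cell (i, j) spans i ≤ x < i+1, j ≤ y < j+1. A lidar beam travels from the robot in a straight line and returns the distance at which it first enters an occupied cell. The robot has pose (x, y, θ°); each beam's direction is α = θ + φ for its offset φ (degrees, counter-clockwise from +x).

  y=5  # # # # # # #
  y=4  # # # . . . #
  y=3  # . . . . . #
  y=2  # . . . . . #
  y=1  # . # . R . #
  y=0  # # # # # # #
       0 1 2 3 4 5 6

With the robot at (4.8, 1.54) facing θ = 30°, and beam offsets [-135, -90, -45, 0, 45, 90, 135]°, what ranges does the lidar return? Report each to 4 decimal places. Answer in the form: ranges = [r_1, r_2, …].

ranges = [0.5590, 0.6235, 1.2423, 1.3856, 3.5821, 3.6000, 3.9340]

beam 1: φ=-135°, α=255°
  direction (-0.2588, -0.9659); cell (4,1); t to first gridline: x 3.0910, y 0.5590 (then +3.8637 / +1.0353)
    (4,0) via y @ 0.5590  # hit
  → r_1 = 0.5590
beam 2: φ=-90°, α=300°
  direction (0.5000, -0.8660); cell (4,1); t to first gridline: x 0.4000, y 0.6235 (then +2.0000 / +1.1547)
    (5,1) via x @ 0.4000
    (5,0) via y @ 0.6235  # hit
  → r_2 = 0.6235
beam 3: φ=-45°, α=345°
  direction (0.9659, -0.2588); cell (4,1); t to first gridline: x 0.2071, y 2.0864 (then +1.0353 / +3.8637)
    (5,1) via x @ 0.2071
    (6,1) via x @ 1.2423  # hit
  → r_3 = 1.2423
beam 4: φ=0°, α=30°
  direction (0.8660, 0.5000); cell (4,1); t to first gridline: x 0.2309, y 0.9200 (then +1.1547 / +2.0000)
    (5,1) via x @ 0.2309
    (5,2) via y @ 0.9200
    (6,2) via x @ 1.3856  # hit
  → r_4 = 1.3856
beam 5: φ=45°, α=75°
  direction (0.2588, 0.9659); cell (4,1); t to first gridline: x 0.7727, y 0.4762 (then +3.8637 / +1.0353)
    (4,2) via y @ 0.4762
    (5,2) via x @ 0.7727
    (5,3) via y @ 1.5115
    (5,4) via y @ 2.5468
    (5,5) via y @ 3.5821  # hit
  → r_5 = 3.5821
beam 6: φ=90°, α=120°
  direction (-0.5000, 0.8660); cell (4,1); t to first gridline: x 1.6000, y 0.5312 (then +2.0000 / +1.1547)
    (4,2) via y @ 0.5312
    (3,2) via x @ 1.6000
    (3,3) via y @ 1.6859
    (3,4) via y @ 2.8406
    (2,4) via x @ 3.6000  # hit
  → r_6 = 3.6000
beam 7: φ=135°, α=165°
  direction (-0.9659, 0.2588); cell (4,1); t to first gridline: x 0.8282, y 1.7773 (then +1.0353 / +3.8637)
    (3,1) via x @ 0.8282
    (3,2) via y @ 1.7773
    (2,2) via x @ 1.8635
    (1,2) via x @ 2.8988
    (0,2) via x @ 3.9340  # hit
  → r_7 = 3.9340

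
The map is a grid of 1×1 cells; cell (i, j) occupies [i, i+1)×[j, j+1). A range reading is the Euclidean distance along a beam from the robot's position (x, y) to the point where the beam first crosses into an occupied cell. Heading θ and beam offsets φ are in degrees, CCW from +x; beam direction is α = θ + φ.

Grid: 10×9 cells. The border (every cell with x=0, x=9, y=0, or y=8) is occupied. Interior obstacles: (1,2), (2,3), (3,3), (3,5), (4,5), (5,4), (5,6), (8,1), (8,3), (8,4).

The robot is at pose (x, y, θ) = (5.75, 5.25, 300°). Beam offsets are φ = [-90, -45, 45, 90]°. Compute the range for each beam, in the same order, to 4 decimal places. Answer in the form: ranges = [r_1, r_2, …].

ranges = [0.5000, 0.2588, 2.3294, 3.7528]

beam 1: φ=-90°, α=210°
  direction (-0.8660, -0.5000); cell (5,5); t to first gridline: x 0.8660, y 0.5000 (then +1.1547 / +2.0000)
    (5,4) via y @ 0.5000  # hit
  → r_1 = 0.5000
beam 2: φ=-45°, α=255°
  direction (-0.2588, -0.9659); cell (5,5); t to first gridline: x 2.8978, y 0.2588 (then +3.8637 / +1.0353)
    (5,4) via y @ 0.2588  # hit
  → r_2 = 0.2588
beam 3: φ=45°, α=345°
  direction (0.9659, -0.2588); cell (5,5); t to first gridline: x 0.2588, y 0.9659 (then +1.0353 / +3.8637)
    (6,5) via x @ 0.2588
    (6,4) via y @ 0.9659
    (7,4) via x @ 1.2941
    (8,4) via x @ 2.3294  # hit
  → r_3 = 2.3294
beam 4: φ=90°, α=30°
  direction (0.8660, 0.5000); cell (5,5); t to first gridline: x 0.2887, y 1.5000 (then +1.1547 / +2.0000)
    (6,5) via x @ 0.2887
    (7,5) via x @ 1.4434
    (7,6) via y @ 1.5000
    (8,6) via x @ 2.5981
    (8,7) via y @ 3.5000
    (9,7) via x @ 3.7528  # hit
  → r_4 = 3.7528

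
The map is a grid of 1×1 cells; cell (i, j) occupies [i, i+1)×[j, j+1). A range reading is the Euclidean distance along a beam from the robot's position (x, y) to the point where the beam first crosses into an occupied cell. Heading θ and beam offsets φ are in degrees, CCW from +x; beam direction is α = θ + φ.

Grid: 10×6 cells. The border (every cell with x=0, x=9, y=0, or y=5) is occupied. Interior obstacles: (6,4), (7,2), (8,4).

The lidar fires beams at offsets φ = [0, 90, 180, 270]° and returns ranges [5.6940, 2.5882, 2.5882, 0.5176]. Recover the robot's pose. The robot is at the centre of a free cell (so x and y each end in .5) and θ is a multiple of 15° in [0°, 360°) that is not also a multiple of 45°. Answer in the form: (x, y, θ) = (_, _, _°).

Candidates: 29 free-cell centres × 16 headings = 464 poses. Raycast each; keep the one whose scan matches to 4 dp.
  (4.5, 4.5, 195°): beam 1 = 3.6235 ≠ 5.6940 ✗
  (2.5, 4.5, 300°): beam 1 = 4.0415 ≠ 5.6940 ✗
  (4.5, 3.5, 30°): beam 1 = 1.7321 ≠ 5.6940 ✗
  (4.5, 2.5, 345°): beam 1 = 4.6587 ≠ 5.6940 ✗
  (5.5, 4.5, 165°): beam 1 = 1.9319 ≠ 5.6940 ✗
  …
  (6.5, 3.5, 165°): r_1=5.6940, r_2=2.5882, r_3=2.5882, r_4=0.5176 — all match ✓
Only this pose fits every beam.

(x, y, θ) = (6.5, 3.5, 165°)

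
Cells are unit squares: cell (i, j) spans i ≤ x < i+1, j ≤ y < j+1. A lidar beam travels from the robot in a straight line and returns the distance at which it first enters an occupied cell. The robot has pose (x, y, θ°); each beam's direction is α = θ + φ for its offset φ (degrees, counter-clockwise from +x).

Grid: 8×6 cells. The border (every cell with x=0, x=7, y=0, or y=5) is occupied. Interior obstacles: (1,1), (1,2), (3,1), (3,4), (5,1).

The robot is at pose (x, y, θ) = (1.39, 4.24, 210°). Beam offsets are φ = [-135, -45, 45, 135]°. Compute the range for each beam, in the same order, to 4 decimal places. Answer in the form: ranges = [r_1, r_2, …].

ranges = [0.7868, 0.4038, 1.2837, 5.8079]

beam 1: φ=-135°, α=75°
  direction (0.2588, 0.9659); cell (1,4); t to first gridline: x 2.3569, y 0.7868 (then +3.8637 / +1.0353)
    (1,5) via y @ 0.7868  # hit
  → r_1 = 0.7868
beam 2: φ=-45°, α=165°
  direction (-0.9659, 0.2588); cell (1,4); t to first gridline: x 0.4038, y 2.9364 (then +1.0353 / +3.8637)
    (0,4) via x @ 0.4038  # hit
  → r_2 = 0.4038
beam 3: φ=45°, α=255°
  direction (-0.2588, -0.9659); cell (1,4); t to first gridline: x 1.5068, y 0.2485 (then +3.8637 / +1.0353)
    (1,3) via y @ 0.2485
    (1,2) via y @ 1.2837  # hit
  → r_3 = 1.2837
beam 4: φ=135°, α=345°
  direction (0.9659, -0.2588); cell (1,4); t to first gridline: x 0.6315, y 0.9273 (then +1.0353 / +3.8637)
    (2,4) via x @ 0.6315
    (2,3) via y @ 0.9273
    (3,3) via x @ 1.6668
    (4,3) via x @ 2.7021
    (5,3) via x @ 3.7373
    (6,3) via x @ 4.7726
    (6,2) via y @ 4.7910
    (7,2) via x @ 5.8079  # hit
  → r_4 = 5.8079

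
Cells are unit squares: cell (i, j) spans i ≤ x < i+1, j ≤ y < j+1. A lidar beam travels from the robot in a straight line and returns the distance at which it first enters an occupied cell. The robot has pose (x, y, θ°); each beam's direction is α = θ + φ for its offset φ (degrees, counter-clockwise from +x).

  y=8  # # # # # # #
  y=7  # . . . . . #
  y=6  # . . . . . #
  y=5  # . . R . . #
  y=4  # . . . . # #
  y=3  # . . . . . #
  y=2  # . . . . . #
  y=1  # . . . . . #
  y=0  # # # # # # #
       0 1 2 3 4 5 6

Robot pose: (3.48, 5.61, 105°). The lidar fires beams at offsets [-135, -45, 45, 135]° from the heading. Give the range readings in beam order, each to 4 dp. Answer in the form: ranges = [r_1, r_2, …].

beam 1: φ=-135°, α=330°
  direction (0.8660, -0.5000); cell (3,5); t to first gridline: x 0.6004, y 1.2200 (then +1.1547 / +2.0000)
    (4,5) via x @ 0.6004
    (4,4) via y @ 1.2200
    (5,4) via x @ 1.7551  # hit
  → r_1 = 1.7551
beam 2: φ=-45°, α=60°
  direction (0.5000, 0.8660); cell (3,5); t to first gridline: x 1.0400, y 0.4503 (then +2.0000 / +1.1547)
    (3,6) via y @ 0.4503
    (4,6) via x @ 1.0400
    (4,7) via y @ 1.6050
    (4,8) via y @ 2.7597  # hit
  → r_2 = 2.7597
beam 3: φ=45°, α=150°
  direction (-0.8660, 0.5000); cell (3,5); t to first gridline: x 0.5543, y 0.7800 (then +1.1547 / +2.0000)
    (2,5) via x @ 0.5543
    (2,6) via y @ 0.7800
    (1,6) via x @ 1.7090
    (1,7) via y @ 2.7800
    (0,7) via x @ 2.8637  # hit
  → r_3 = 2.8637
beam 4: φ=135°, α=240°
  direction (-0.5000, -0.8660); cell (3,5); t to first gridline: x 0.9600, y 0.7044 (then +2.0000 / +1.1547)
    (3,4) via y @ 0.7044
    (2,4) via x @ 0.9600
    (2,3) via y @ 1.8591
    (1,3) via x @ 2.9600
    (1,2) via y @ 3.0138
    (1,1) via y @ 4.1685
    (0,1) via x @ 4.9600  # hit
  → r_4 = 4.9600

ranges = [1.7551, 2.7597, 2.8637, 4.9600]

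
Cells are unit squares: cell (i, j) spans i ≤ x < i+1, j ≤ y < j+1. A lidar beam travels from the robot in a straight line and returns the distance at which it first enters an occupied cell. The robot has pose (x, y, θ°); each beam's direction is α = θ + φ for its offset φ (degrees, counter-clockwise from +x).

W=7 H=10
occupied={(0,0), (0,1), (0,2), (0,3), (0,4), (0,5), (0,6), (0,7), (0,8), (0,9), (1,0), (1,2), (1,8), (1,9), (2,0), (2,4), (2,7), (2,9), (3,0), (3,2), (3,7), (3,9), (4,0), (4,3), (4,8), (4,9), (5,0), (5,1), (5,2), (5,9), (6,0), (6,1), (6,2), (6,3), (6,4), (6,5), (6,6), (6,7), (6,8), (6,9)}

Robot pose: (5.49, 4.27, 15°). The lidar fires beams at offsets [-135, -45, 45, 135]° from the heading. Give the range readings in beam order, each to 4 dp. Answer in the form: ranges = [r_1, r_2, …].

ranges = [0.9800, 0.5889, 1.0200, 5.1846]

beam 1: φ=-135°, α=240°
  d=(-0.5000,-0.8660)  start (5,4)  tX=0.9800 tY=0.3118  stride 1/|dx|=2.0000 1/|dy|=1.1547
    cross y-line → (5,3), t=0.3118
    cross x-line → (4,3), t=0.9800 (wall)
  → r_1 = 0.9800
beam 2: φ=-45°, α=330°
  d=(0.8660,-0.5000)  start (5,4)  tX=0.5889 tY=0.5400  stride 1/|dx|=1.1547 1/|dy|=2.0000
    cross y-line → (5,3), t=0.5400
    cross x-line → (6,3), t=0.5889 (wall)
  → r_2 = 0.5889
beam 3: φ=45°, α=60°
  d=(0.5000,0.8660)  start (5,4)  tX=1.0200 tY=0.8429  stride 1/|dx|=2.0000 1/|dy|=1.1547
    cross y-line → (5,5), t=0.8429
    cross x-line → (6,5), t=1.0200 (wall)
  → r_3 = 1.0200
beam 4: φ=135°, α=150°
  d=(-0.8660,0.5000)  start (5,4)  tX=0.5658 tY=1.4600  stride 1/|dx|=1.1547 1/|dy|=2.0000
    cross x-line → (4,4), t=0.5658
    cross y-line → (4,5), t=1.4600
    cross x-line → (3,5), t=1.7205
    cross x-line → (2,5), t=2.8752
    cross y-line → (2,6), t=3.4600
    cross x-line → (1,6), t=4.0299
    cross x-line → (0,6), t=5.1846 (wall)
  → r_4 = 5.1846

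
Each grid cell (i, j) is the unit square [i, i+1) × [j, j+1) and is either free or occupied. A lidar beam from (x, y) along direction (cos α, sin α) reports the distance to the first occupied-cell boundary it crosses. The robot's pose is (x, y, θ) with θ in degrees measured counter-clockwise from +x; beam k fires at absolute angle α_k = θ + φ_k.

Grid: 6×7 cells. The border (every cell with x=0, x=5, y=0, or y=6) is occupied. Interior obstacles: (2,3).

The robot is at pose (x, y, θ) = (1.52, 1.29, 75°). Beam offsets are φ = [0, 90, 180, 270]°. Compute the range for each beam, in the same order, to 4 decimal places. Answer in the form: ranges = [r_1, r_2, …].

ranges = [1.8546, 0.5383, 0.3002, 1.1205]

beam 1: φ=0°, α=75°
  dir = (cos 75°, sin 75°) = (0.2588, 0.9659); from cell (1,1)
  next x-line at t=1.8546, next y-line at t=0.7350; Δt_x=3.8637, Δt_y=1.0353
    y: enter (1,2) at t=0.7350
    y: enter (1,3) at t=1.7703
    x: enter (2,3) at t=1.8546 ← occupied
  → r_1 = 1.8546
beam 2: φ=90°, α=165°
  dir = (cos 165°, sin 165°) = (-0.9659, 0.2588); from cell (1,1)
  next x-line at t=0.5383, next y-line at t=2.7432; Δt_x=1.0353, Δt_y=3.8637
    x: enter (0,1) at t=0.5383 ← occupied
  → r_2 = 0.5383
beam 3: φ=180°, α=255°
  dir = (cos 255°, sin 255°) = (-0.2588, -0.9659); from cell (1,1)
  next x-line at t=2.0091, next y-line at t=0.3002; Δt_x=3.8637, Δt_y=1.0353
    y: enter (1,0) at t=0.3002 ← occupied
  → r_3 = 0.3002
beam 4: φ=270°, α=345°
  dir = (cos 345°, sin 345°) = (0.9659, -0.2588); from cell (1,1)
  next x-line at t=0.4969, next y-line at t=1.1205; Δt_x=1.0353, Δt_y=3.8637
    x: enter (2,1) at t=0.4969
    y: enter (2,0) at t=1.1205 ← occupied
  → r_4 = 1.1205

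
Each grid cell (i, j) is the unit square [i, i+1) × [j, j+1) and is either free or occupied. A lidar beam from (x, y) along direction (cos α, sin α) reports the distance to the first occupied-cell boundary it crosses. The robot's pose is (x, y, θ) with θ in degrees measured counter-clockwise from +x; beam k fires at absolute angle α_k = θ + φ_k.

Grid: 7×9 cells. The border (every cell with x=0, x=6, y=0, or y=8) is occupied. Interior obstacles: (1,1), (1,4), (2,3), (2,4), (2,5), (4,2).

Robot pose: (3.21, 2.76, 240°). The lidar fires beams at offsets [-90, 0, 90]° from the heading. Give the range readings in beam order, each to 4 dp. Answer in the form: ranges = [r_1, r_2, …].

beam 1: φ=-90°, α=150°
  cosα=-0.8660 sinα=0.5000 | (3,2) | tMaxX 0.2425 tMaxY 0.4800 | tΔX 1.1547 tΔY 2.0000
    t=0.2425 [x] (2,2)
    t=0.4800 [y] (2,3) — stop
  → r_1 = 0.4800
beam 2: φ=0°, α=240°
  cosα=-0.5000 sinα=-0.8660 | (3,2) | tMaxX 0.4200 tMaxY 0.8776 | tΔX 2.0000 tΔY 1.1547
    t=0.4200 [x] (2,2)
    t=0.8776 [y] (2,1)
    t=2.0323 [y] (2,0) — stop
  → r_2 = 2.0323
beam 3: φ=90°, α=330°
  cosα=0.8660 sinα=-0.5000 | (3,2) | tMaxX 0.9122 tMaxY 1.5200 | tΔX 1.1547 tΔY 2.0000
    t=0.9122 [x] (4,2) — stop
  → r_3 = 0.9122

ranges = [0.4800, 2.0323, 0.9122]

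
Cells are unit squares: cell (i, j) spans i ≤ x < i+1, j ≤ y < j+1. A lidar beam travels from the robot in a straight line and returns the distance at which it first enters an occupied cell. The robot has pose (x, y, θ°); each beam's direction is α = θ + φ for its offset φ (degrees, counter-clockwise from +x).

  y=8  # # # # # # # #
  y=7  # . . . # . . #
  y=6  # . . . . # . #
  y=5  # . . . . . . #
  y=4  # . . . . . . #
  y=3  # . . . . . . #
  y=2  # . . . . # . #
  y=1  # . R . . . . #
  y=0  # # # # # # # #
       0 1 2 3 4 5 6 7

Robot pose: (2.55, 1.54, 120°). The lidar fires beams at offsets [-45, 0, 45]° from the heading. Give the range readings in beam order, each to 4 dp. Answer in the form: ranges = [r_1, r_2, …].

ranges = [5.6526, 3.1000, 1.6047]

beam 1: φ=-45°, α=75°
  direction (0.2588, 0.9659); cell (2,1); t to first gridline: x 1.7387, y 0.4762 (then +3.8637 / +1.0353)
    (2,2) via y @ 0.4762
    (2,3) via y @ 1.5115
    (3,3) via x @ 1.7387
    (3,4) via y @ 2.5468
    (3,5) via y @ 3.5821
    (3,6) via y @ 4.6173
    (4,6) via x @ 5.6024
    (4,7) via y @ 5.6526  # hit
  → r_1 = 5.6526
beam 2: φ=0°, α=120°
  direction (-0.5000, 0.8660); cell (2,1); t to first gridline: x 1.1000, y 0.5312 (then +2.0000 / +1.1547)
    (2,2) via y @ 0.5312
    (1,2) via x @ 1.1000
    (1,3) via y @ 1.6859
    (1,4) via y @ 2.8406
    (0,4) via x @ 3.1000  # hit
  → r_2 = 3.1000
beam 3: φ=45°, α=165°
  direction (-0.9659, 0.2588); cell (2,1); t to first gridline: x 0.5694, y 1.7773 (then +1.0353 / +3.8637)
    (1,1) via x @ 0.5694
    (0,1) via x @ 1.6047  # hit
  → r_3 = 1.6047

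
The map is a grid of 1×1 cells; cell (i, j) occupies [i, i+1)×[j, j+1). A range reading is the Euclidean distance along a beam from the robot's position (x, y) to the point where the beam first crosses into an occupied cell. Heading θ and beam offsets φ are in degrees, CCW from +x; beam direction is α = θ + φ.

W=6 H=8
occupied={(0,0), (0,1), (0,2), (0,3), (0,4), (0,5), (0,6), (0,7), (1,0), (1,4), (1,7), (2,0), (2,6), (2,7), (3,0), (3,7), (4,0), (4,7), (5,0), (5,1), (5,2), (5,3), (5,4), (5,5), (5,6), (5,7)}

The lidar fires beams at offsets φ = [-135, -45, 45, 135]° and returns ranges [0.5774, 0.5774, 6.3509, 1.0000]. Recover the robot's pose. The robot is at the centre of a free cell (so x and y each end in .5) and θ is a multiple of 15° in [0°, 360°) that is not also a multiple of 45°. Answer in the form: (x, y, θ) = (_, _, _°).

(x, y, θ) = (4.5, 1.5, 75°)

Candidates: 22 free-cell centres × 16 headings = 352 poses. Raycast each; keep the one whose scan matches to 4 dp.
  (1.5, 2.5, 330°): beam 1 = 0.5176 ≠ 0.5774 ✗
  (1.5, 6.5, 285°): beam 2 = 1.0000 ≠ 0.5774 ✗
  (3.5, 5.5, 345°): beam 1 = 1.7321 ≠ 0.5774 ✗
  …
  (4.5, 1.5, 75°): r_1=0.5774, r_2=0.5774, r_3=6.3509, r_4=1.0000 — all match ✓
No second candidate reproduces the full scan.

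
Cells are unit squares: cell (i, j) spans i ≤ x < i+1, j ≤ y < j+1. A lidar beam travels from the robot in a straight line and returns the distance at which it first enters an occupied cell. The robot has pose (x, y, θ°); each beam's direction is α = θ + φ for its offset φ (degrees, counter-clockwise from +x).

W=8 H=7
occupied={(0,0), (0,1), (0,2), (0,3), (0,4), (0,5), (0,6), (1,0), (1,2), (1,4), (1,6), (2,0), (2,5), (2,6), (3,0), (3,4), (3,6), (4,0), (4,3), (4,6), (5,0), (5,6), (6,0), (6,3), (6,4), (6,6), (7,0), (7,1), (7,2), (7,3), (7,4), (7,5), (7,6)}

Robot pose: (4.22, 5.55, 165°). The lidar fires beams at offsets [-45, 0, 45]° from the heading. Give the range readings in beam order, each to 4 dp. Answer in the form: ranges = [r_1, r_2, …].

ranges = [0.5196, 1.2630, 1.1000]

beam 1: φ=-45°, α=120°
  cosα=-0.5000 sinα=0.8660 | (4,5) | tMaxX 0.4400 tMaxY 0.5196 | tΔX 2.0000 tΔY 1.1547
    t=0.4400 [x] (3,5)
    t=0.5196 [y] (3,6) — stop
  → r_1 = 0.5196
beam 2: φ=0°, α=165°
  cosα=-0.9659 sinα=0.2588 | (4,5) | tMaxX 0.2278 tMaxY 1.7387 | tΔX 1.0353 tΔY 3.8637
    t=0.2278 [x] (3,5)
    t=1.2630 [x] (2,5) — stop
  → r_2 = 1.2630
beam 3: φ=45°, α=210°
  cosα=-0.8660 sinα=-0.5000 | (4,5) | tMaxX 0.2540 tMaxY 1.1000 | tΔX 1.1547 tΔY 2.0000
    t=0.2540 [x] (3,5)
    t=1.1000 [y] (3,4) — stop
  → r_3 = 1.1000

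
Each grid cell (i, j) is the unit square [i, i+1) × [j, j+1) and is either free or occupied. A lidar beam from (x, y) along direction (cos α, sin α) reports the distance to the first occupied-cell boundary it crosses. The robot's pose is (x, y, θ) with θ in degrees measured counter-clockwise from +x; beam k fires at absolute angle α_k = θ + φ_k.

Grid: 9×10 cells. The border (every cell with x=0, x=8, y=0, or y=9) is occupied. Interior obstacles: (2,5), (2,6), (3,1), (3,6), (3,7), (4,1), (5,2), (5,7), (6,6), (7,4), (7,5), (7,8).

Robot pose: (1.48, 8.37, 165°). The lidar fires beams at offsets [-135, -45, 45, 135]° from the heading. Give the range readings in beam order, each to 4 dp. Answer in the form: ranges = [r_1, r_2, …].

ranges = [1.2600, 0.7275, 0.5543, 1.5819]

beam 1: φ=-135°, α=30°
  direction (0.8660, 0.5000); cell (1,8); t to first gridline: x 0.6004, y 1.2600 (then +1.1547 / +2.0000)
    (2,8) via x @ 0.6004
    (2,9) via y @ 1.2600  # hit
  → r_1 = 1.2600
beam 2: φ=-45°, α=120°
  direction (-0.5000, 0.8660); cell (1,8); t to first gridline: x 0.9600, y 0.7275 (then +2.0000 / +1.1547)
    (1,9) via y @ 0.7275  # hit
  → r_2 = 0.7275
beam 3: φ=45°, α=210°
  direction (-0.8660, -0.5000); cell (1,8); t to first gridline: x 0.5543, y 0.7400 (then +1.1547 / +2.0000)
    (0,8) via x @ 0.5543  # hit
  → r_3 = 0.5543
beam 4: φ=135°, α=300°
  direction (0.5000, -0.8660); cell (1,8); t to first gridline: x 1.0400, y 0.4272 (then +2.0000 / +1.1547)
    (1,7) via y @ 0.4272
    (2,7) via x @ 1.0400
    (2,6) via y @ 1.5819  # hit
  → r_4 = 1.5819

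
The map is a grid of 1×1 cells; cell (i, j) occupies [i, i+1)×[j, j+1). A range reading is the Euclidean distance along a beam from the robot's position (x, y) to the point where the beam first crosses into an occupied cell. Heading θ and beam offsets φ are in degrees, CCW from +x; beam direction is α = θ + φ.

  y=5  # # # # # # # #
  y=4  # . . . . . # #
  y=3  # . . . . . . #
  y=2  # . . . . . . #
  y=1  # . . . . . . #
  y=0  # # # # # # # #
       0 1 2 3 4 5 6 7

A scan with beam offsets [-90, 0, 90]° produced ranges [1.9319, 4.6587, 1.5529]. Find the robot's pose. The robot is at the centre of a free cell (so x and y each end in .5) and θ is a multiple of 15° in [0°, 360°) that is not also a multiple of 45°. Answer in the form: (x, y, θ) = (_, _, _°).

(x, y, θ) = (5.5, 2.5, 165°)

The pose lattice has 23·16 = 368 candidates. Test each by forward raycasting.
  (3.5, 3.5, 150°): beam 1 = 1.7321 ≠ 1.9319 ✗
  (1.5, 3.5, 30°): beam 1 = 2.8868 ≠ 1.9319 ✗
  (1.5, 3.5, 15°): beam 1 = 2.5882 ≠ 1.9319 ✗
  (4.5, 1.5, 300°): beam 1 = 1.0000 ≠ 1.9319 ✗
  …
  (5.5, 2.5, 165°): r_1=1.9319, r_2=4.6587, r_3=1.5529 — all match ✓
No second candidate reproduces the full scan.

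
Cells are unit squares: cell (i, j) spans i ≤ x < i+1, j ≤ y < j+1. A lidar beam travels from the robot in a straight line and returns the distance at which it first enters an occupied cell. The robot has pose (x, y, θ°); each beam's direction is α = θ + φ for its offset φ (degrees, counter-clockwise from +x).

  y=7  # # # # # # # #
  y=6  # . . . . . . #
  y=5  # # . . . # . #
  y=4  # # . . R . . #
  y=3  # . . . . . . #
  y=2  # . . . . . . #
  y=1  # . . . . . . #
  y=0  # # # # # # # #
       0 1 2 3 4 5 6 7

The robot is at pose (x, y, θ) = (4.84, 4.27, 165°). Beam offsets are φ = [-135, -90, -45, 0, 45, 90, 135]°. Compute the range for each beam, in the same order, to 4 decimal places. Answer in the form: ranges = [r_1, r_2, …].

ranges = [2.4942, 0.7558, 3.1523, 2.9402, 4.4341, 3.3854, 3.7759]

beam 1: φ=-135°, α=30°
  dir = (cos 30°, sin 30°) = (0.8660, 0.5000); from cell (4,4)
  next x-line at t=0.1848, next y-line at t=1.4600; Δt_x=1.1547, Δt_y=2.0000
    x: enter (5,4) at t=0.1848
    x: enter (6,4) at t=1.3395
    y: enter (6,5) at t=1.4600
    x: enter (7,5) at t=2.4942 ← occupied
  → r_1 = 2.4942
beam 2: φ=-90°, α=75°
  dir = (cos 75°, sin 75°) = (0.2588, 0.9659); from cell (4,4)
  next x-line at t=0.6182, next y-line at t=0.7558; Δt_x=3.8637, Δt_y=1.0353
    x: enter (5,4) at t=0.6182
    y: enter (5,5) at t=0.7558 ← occupied
  → r_2 = 0.7558
beam 3: φ=-45°, α=120°
  dir = (cos 120°, sin 120°) = (-0.5000, 0.8660); from cell (4,4)
  next x-line at t=1.6800, next y-line at t=0.8429; Δt_x=2.0000, Δt_y=1.1547
    y: enter (4,5) at t=0.8429
    x: enter (3,5) at t=1.6800
    y: enter (3,6) at t=1.9976
    y: enter (3,7) at t=3.1523 ← occupied
  → r_3 = 3.1523
beam 4: φ=0°, α=165°
  dir = (cos 165°, sin 165°) = (-0.9659, 0.2588); from cell (4,4)
  next x-line at t=0.8696, next y-line at t=2.8205; Δt_x=1.0353, Δt_y=3.8637
    x: enter (3,4) at t=0.8696
    x: enter (2,4) at t=1.9049
    y: enter (2,5) at t=2.8205
    x: enter (1,5) at t=2.9402 ← occupied
  → r_4 = 2.9402
beam 5: φ=45°, α=210°
  dir = (cos 210°, sin 210°) = (-0.8660, -0.5000); from cell (4,4)
  next x-line at t=0.9699, next y-line at t=0.5400; Δt_x=1.1547, Δt_y=2.0000
    y: enter (4,3) at t=0.5400
    x: enter (3,3) at t=0.9699
    x: enter (2,3) at t=2.1246
    y: enter (2,2) at t=2.5400
    x: enter (1,2) at t=3.2793
    x: enter (0,2) at t=4.4341 ← occupied
  → r_5 = 4.4341
beam 6: φ=90°, α=255°
  dir = (cos 255°, sin 255°) = (-0.2588, -0.9659); from cell (4,4)
  next x-line at t=3.2455, next y-line at t=0.2795; Δt_x=3.8637, Δt_y=1.0353
    y: enter (4,3) at t=0.2795
    y: enter (4,2) at t=1.3148
    y: enter (4,1) at t=2.3501
    x: enter (3,1) at t=3.2455
    y: enter (3,0) at t=3.3854 ← occupied
  → r_6 = 3.3854
beam 7: φ=135°, α=300°
  dir = (cos 300°, sin 300°) = (0.5000, -0.8660); from cell (4,4)
  next x-line at t=0.3200, next y-line at t=0.3118; Δt_x=2.0000, Δt_y=1.1547
    y: enter (4,3) at t=0.3118
    x: enter (5,3) at t=0.3200
    y: enter (5,2) at t=1.4665
    x: enter (6,2) at t=2.3200
    y: enter (6,1) at t=2.6212
    y: enter (6,0) at t=3.7759 ← occupied
  → r_7 = 3.7759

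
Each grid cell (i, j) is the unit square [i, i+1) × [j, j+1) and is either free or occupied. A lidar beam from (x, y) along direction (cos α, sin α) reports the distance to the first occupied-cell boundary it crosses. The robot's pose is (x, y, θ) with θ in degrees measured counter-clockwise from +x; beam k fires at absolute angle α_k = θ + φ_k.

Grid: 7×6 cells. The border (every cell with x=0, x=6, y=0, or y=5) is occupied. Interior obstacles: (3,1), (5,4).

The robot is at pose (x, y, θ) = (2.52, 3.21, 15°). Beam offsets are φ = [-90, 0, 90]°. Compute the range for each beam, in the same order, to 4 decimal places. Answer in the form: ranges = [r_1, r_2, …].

ranges = [1.8546, 3.0523, 1.8531]

beam 1: φ=-90°, α=285°
  direction (0.2588, -0.9659); cell (2,3); t to first gridline: x 1.8546, y 0.2174 (then +3.8637 / +1.0353)
    (2,2) via y @ 0.2174
    (2,1) via y @ 1.2527
    (3,1) via x @ 1.8546  # hit
  → r_1 = 1.8546
beam 2: φ=0°, α=15°
  direction (0.9659, 0.2588); cell (2,3); t to first gridline: x 0.4969, y 3.0523 (then +1.0353 / +3.8637)
    (3,3) via x @ 0.4969
    (4,3) via x @ 1.5322
    (5,3) via x @ 2.5675
    (5,4) via y @ 3.0523  # hit
  → r_2 = 3.0523
beam 3: φ=90°, α=105°
  direction (-0.2588, 0.9659); cell (2,3); t to first gridline: x 2.0091, y 0.8179 (then +3.8637 / +1.0353)
    (2,4) via y @ 0.8179
    (2,5) via y @ 1.8531  # hit
  → r_3 = 1.8531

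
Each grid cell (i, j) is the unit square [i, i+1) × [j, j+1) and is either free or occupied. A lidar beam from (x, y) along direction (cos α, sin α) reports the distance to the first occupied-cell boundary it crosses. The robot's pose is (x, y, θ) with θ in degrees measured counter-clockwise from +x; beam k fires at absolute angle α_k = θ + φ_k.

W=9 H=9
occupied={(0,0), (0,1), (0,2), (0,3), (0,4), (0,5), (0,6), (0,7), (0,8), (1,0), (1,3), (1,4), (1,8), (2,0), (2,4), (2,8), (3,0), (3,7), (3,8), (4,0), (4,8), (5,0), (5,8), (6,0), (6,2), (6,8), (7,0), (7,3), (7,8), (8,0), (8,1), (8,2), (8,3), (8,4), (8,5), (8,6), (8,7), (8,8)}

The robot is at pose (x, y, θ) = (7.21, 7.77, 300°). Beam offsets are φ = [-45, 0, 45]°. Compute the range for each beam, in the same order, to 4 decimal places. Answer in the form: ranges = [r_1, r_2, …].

ranges = [7.0088, 1.5800, 0.8179]

beam 1: φ=-45°, α=255°
  cosα=-0.2588 sinα=-0.9659 | (7,7) | tMaxX 0.8114 tMaxY 0.7972 | tΔX 3.8637 tΔY 1.0353
    t=0.7972 [y] (7,6)
    t=0.8114 [x] (6,6)
    t=1.8324 [y] (6,5)
    t=2.8677 [y] (6,4)
    t=3.9030 [y] (6,3)
    t=4.6751 [x] (5,3)
    t=4.9383 [y] (5,2)
    t=5.9735 [y] (5,1)
    t=7.0088 [y] (5,0) — stop
  → r_1 = 7.0088
beam 2: φ=0°, α=300°
  cosα=0.5000 sinα=-0.8660 | (7,7) | tMaxX 1.5800 tMaxY 0.8891 | tΔX 2.0000 tΔY 1.1547
    t=0.8891 [y] (7,6)
    t=1.5800 [x] (8,6) — stop
  → r_2 = 1.5800
beam 3: φ=45°, α=345°
  cosα=0.9659 sinα=-0.2588 | (7,7) | tMaxX 0.8179 tMaxY 2.9751 | tΔX 1.0353 tΔY 3.8637
    t=0.8179 [x] (8,7) — stop
  → r_3 = 0.8179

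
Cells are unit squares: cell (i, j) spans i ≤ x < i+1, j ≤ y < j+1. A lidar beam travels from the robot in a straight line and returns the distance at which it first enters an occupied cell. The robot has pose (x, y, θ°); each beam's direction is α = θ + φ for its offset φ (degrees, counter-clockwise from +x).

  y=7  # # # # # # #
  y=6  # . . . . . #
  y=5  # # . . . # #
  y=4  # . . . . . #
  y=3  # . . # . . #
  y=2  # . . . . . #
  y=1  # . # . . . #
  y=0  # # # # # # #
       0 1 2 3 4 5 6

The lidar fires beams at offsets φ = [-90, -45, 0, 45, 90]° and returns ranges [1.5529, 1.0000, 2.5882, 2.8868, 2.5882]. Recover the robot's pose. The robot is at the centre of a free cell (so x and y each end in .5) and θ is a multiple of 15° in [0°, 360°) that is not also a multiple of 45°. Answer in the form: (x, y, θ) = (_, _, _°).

The pose lattice has 26·16 = 416 candidates. Test each by forward raycasting.
  (3.5, 5.5, 30°): beam 1 = 5.0000 ≠ 1.5529 ✗
  (1.5, 2.5, 285°): beam 1 = 0.5176 ≠ 1.5529 ✗
  (5.5, 4.5, 120°): beam 1 = 0.5774 ≠ 1.5529 ✗
  (4.5, 3.5, 300°): beam 1 = 0.5774 ≠ 1.5529 ✗
  (3.5, 1.5, 105°): beam 1 = 2.5882 ≠ 1.5529 ✗
  …
  (4.5, 4.5, 75°): r_1=1.5529, r_2=1.0000, r_3=2.5882, r_4=2.8868, r_5=2.5882 — all match ✓
No second candidate reproduces the full scan.

(x, y, θ) = (4.5, 4.5, 75°)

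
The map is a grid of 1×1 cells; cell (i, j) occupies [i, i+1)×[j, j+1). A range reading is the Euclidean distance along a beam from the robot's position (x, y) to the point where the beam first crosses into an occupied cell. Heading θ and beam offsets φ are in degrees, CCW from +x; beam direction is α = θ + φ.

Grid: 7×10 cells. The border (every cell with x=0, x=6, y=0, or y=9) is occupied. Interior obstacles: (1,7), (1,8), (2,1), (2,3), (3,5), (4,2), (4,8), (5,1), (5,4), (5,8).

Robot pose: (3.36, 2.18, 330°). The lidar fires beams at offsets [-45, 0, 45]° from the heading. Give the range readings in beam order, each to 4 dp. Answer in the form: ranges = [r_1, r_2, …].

beam 1: φ=-45°, α=285°
  direction (0.2588, -0.9659); cell (3,2); t to first gridline: x 2.4728, y 0.1863 (then +3.8637 / +1.0353)
    (3,1) via y @ 0.1863
    (3,0) via y @ 1.2216  # hit
  → r_1 = 1.2216
beam 2: φ=0°, α=330°
  direction (0.8660, -0.5000); cell (3,2); t to first gridline: x 0.7390, y 0.3600 (then +1.1547 / +2.0000)
    (3,1) via y @ 0.3600
    (4,1) via x @ 0.7390
    (5,1) via x @ 1.8937  # hit
  → r_2 = 1.8937
beam 3: φ=45°, α=15°
  direction (0.9659, 0.2588); cell (3,2); t to first gridline: x 0.6626, y 3.1682 (then +1.0353 / +3.8637)
    (4,2) via x @ 0.6626  # hit
  → r_3 = 0.6626

ranges = [1.2216, 1.8937, 0.6626]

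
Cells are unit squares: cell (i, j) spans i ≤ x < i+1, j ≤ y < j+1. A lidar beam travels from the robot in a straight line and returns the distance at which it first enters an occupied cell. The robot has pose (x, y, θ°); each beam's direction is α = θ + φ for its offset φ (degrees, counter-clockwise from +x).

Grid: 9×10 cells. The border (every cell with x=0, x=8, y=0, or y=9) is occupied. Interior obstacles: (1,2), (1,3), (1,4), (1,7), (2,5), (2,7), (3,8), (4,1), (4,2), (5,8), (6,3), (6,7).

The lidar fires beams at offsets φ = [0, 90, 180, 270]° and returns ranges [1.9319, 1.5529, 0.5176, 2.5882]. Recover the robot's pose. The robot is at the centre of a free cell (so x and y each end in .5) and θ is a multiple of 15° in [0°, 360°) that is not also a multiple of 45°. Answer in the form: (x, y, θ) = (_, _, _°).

Candidates: 44 free-cell centres × 16 headings = 704 poses. Raycast each; keep the one whose scan matches to 4 dp.
  (4.5, 8.5, 240°): beam 1 = 3.0000 ≠ 1.9319 ✗
  (5.5, 5.5, 60°): beam 1 = 1.7321 ≠ 1.9319 ✗
  (7.5, 1.5, 300°): beam 1 = 0.5774 ≠ 1.9319 ✗
  …
  (2.5, 3.5, 345°): r_1=1.9319, r_2=1.5529, r_3=0.5176, r_4=2.5882 — all match ✓
Unique over the lattice → pose = (2.5, 3.5, 345°).

(x, y, θ) = (2.5, 3.5, 345°)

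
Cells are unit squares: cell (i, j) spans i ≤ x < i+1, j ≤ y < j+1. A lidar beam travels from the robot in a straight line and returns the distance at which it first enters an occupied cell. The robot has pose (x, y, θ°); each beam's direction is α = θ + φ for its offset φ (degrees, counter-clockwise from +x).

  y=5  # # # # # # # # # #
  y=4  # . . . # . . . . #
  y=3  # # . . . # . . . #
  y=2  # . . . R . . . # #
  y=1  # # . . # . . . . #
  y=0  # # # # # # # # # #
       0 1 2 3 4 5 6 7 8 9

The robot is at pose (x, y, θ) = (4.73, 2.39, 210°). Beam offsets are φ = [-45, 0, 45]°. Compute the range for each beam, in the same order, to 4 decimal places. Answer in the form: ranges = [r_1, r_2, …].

beam 1: φ=-45°, α=165°
  d=(-0.9659,0.2588)  start (4,2)  tX=0.7558 tY=2.3569  stride 1/|dx|=1.0353 1/|dy|=3.8637
    cross x-line → (3,2), t=0.7558
    cross x-line → (2,2), t=1.7910
    cross y-line → (2,3), t=2.3569
    cross x-line → (1,3), t=2.8263 (wall)
  → r_1 = 2.8263
beam 2: φ=0°, α=210°
  d=(-0.8660,-0.5000)  start (4,2)  tX=0.8429 tY=0.7800  stride 1/|dx|=1.1547 1/|dy|=2.0000
    cross y-line → (4,1), t=0.7800 (wall)
  → r_2 = 0.7800
beam 3: φ=45°, α=255°
  d=(-0.2588,-0.9659)  start (4,2)  tX=2.8205 tY=0.4038  stride 1/|dx|=3.8637 1/|dy|=1.0353
    cross y-line → (4,1), t=0.4038 (wall)
  → r_3 = 0.4038

ranges = [2.8263, 0.7800, 0.4038]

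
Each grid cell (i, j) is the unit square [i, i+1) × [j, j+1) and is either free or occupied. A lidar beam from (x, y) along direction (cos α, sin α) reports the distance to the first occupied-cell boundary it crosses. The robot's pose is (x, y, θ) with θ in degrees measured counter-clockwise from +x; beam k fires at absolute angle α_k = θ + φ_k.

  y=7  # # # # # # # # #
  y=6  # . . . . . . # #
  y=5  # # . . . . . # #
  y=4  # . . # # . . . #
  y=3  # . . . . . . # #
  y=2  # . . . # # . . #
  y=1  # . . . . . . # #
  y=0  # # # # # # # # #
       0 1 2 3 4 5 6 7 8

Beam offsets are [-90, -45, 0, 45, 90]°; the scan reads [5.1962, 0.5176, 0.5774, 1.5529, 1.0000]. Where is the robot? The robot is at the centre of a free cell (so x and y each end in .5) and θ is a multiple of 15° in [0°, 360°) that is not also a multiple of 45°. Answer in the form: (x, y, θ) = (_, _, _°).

Candidates: 33 free-cell centres × 16 headings = 528 poses. Raycast each; keep the one whose scan matches to 4 dp.
  (3.5, 1.5, 120°): beam 1 = 1.0000 ≠ 5.1962 ✗
  (5.5, 5.5, 150°): beam 1 = 1.7321 ≠ 5.1962 ✗
  (2.5, 4.5, 195°): beam 1 = 2.5882 ≠ 5.1962 ✗
  (2.5, 2.5, 60°): beam 1 = 3.0000 ≠ 5.1962 ✗
  …
  (6.5, 2.5, 210°): r_1=5.1962, r_2=0.5176, r_3=0.5774, r_4=1.5529, r_5=1.0000 — all match ✓
Only this pose fits every beam.

(x, y, θ) = (6.5, 2.5, 210°)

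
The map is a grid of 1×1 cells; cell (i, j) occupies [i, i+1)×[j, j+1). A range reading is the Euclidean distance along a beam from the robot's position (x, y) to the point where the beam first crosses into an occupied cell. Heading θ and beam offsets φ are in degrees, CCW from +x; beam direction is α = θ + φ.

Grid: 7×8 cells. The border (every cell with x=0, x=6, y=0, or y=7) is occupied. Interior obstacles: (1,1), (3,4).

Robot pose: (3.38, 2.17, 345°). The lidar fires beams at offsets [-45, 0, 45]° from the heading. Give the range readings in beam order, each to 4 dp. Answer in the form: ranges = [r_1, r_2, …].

ranges = [1.3510, 2.7124, 3.0253]

beam 1: φ=-45°, α=300°
  cosα=0.5000 sinα=-0.8660 | (3,2) | tMaxX 1.2400 tMaxY 0.1963 | tΔX 2.0000 tΔY 1.1547
    t=0.1963 [y] (3,1)
    t=1.2400 [x] (4,1)
    t=1.3510 [y] (4,0) — stop
  → r_1 = 1.3510
beam 2: φ=0°, α=345°
  cosα=0.9659 sinα=-0.2588 | (3,2) | tMaxX 0.6419 tMaxY 0.6568 | tΔX 1.0353 tΔY 3.8637
    t=0.6419 [x] (4,2)
    t=0.6568 [y] (4,1)
    t=1.6771 [x] (5,1)
    t=2.7124 [x] (6,1) — stop
  → r_2 = 2.7124
beam 3: φ=45°, α=30°
  cosα=0.8660 sinα=0.5000 | (3,2) | tMaxX 0.7159 tMaxY 1.6600 | tΔX 1.1547 tΔY 2.0000
    t=0.7159 [x] (4,2)
    t=1.6600 [y] (4,3)
    t=1.8706 [x] (5,3)
    t=3.0253 [x] (6,3) — stop
  → r_3 = 3.0253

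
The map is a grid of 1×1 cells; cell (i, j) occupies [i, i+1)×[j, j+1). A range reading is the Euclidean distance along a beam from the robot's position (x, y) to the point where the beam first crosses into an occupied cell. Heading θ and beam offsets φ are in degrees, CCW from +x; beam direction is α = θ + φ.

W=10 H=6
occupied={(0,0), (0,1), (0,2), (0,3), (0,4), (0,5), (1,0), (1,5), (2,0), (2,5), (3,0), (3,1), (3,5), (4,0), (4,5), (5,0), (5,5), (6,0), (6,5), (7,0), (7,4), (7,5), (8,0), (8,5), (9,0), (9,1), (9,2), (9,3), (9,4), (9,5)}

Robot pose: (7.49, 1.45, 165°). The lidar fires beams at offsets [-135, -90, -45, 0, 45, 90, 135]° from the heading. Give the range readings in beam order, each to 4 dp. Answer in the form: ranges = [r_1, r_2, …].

ranges = [1.7436, 3.6752, 4.0992, 6.7189, 0.9000, 0.4659, 0.5196]

beam 1: φ=-135°, α=30°
  d=(0.8660,0.5000)  start (7,1)  tX=0.5889 tY=1.1000  stride 1/|dx|=1.1547 1/|dy|=2.0000
    cross x-line → (8,1), t=0.5889
    cross y-line → (8,2), t=1.1000
    cross x-line → (9,2), t=1.7436 (wall)
  → r_1 = 1.7436
beam 2: φ=-90°, α=75°
  d=(0.2588,0.9659)  start (7,1)  tX=1.9705 tY=0.5694  stride 1/|dx|=3.8637 1/|dy|=1.0353
    cross y-line → (7,2), t=0.5694
    cross y-line → (7,3), t=1.6047
    cross x-line → (8,3), t=1.9705
    cross y-line → (8,4), t=2.6400
    cross y-line → (8,5), t=3.6752 (wall)
  → r_2 = 3.6752
beam 3: φ=-45°, α=120°
  d=(-0.5000,0.8660)  start (7,1)  tX=0.9800 tY=0.6351  stride 1/|dx|=2.0000 1/|dy|=1.1547
    cross y-line → (7,2), t=0.6351
    cross x-line → (6,2), t=0.9800
    cross y-line → (6,3), t=1.7898
    cross y-line → (6,4), t=2.9445
    cross x-line → (5,4), t=2.9800
    cross y-line → (5,5), t=4.0992 (wall)
  → r_3 = 4.0992
beam 4: φ=0°, α=165°
  d=(-0.9659,0.2588)  start (7,1)  tX=0.5073 tY=2.1250  stride 1/|dx|=1.0353 1/|dy|=3.8637
    cross x-line → (6,1), t=0.5073
    cross x-line → (5,1), t=1.5426
    cross y-line → (5,2), t=2.1250
    cross x-line → (4,2), t=2.5778
    cross x-line → (3,2), t=3.6131
    cross x-line → (2,2), t=4.6484
    cross x-line → (1,2), t=5.6837
    cross y-line → (1,3), t=5.9887
    cross x-line → (0,3), t=6.7189 (wall)
  → r_4 = 6.7189
beam 5: φ=45°, α=210°
  d=(-0.8660,-0.5000)  start (7,1)  tX=0.5658 tY=0.9000  stride 1/|dx|=1.1547 1/|dy|=2.0000
    cross x-line → (6,1), t=0.5658
    cross y-line → (6,0), t=0.9000 (wall)
  → r_5 = 0.9000
beam 6: φ=90°, α=255°
  d=(-0.2588,-0.9659)  start (7,1)  tX=1.8932 tY=0.4659  stride 1/|dx|=3.8637 1/|dy|=1.0353
    cross y-line → (7,0), t=0.4659 (wall)
  → r_6 = 0.4659
beam 7: φ=135°, α=300°
  d=(0.5000,-0.8660)  start (7,1)  tX=1.0200 tY=0.5196  stride 1/|dx|=2.0000 1/|dy|=1.1547
    cross y-line → (7,0), t=0.5196 (wall)
  → r_7 = 0.5196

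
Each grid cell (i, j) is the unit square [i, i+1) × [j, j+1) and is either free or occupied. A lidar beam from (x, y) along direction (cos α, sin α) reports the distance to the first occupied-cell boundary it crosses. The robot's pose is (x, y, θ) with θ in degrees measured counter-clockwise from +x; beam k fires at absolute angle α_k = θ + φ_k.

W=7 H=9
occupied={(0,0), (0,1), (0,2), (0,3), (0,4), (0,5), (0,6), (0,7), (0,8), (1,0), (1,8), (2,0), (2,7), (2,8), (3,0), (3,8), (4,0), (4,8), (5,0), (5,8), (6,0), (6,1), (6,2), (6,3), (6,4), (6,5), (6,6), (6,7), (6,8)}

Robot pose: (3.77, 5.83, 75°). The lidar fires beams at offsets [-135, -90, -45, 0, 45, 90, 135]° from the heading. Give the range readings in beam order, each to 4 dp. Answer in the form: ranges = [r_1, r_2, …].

ranges = [4.4600, 2.3087, 2.5750, 2.2465, 1.5400, 2.8677, 3.1985]

beam 1: φ=-135°, α=300°
  dir = (cos 300°, sin 300°) = (0.5000, -0.8660); from cell (3,5)
  next x-line at t=0.4600, next y-line at t=0.9584; Δt_x=2.0000, Δt_y=1.1547
    x: enter (4,5) at t=0.4600
    y: enter (4,4) at t=0.9584
    y: enter (4,3) at t=2.1131
    x: enter (5,3) at t=2.4600
    y: enter (5,2) at t=3.2678
    y: enter (5,1) at t=4.4225
    x: enter (6,1) at t=4.4600 ← occupied
  → r_1 = 4.4600
beam 2: φ=-90°, α=345°
  dir = (cos 345°, sin 345°) = (0.9659, -0.2588); from cell (3,5)
  next x-line at t=0.2381, next y-line at t=3.2069; Δt_x=1.0353, Δt_y=3.8637
    x: enter (4,5) at t=0.2381
    x: enter (5,5) at t=1.2734
    x: enter (6,5) at t=2.3087 ← occupied
  → r_2 = 2.3087
beam 3: φ=-45°, α=30°
  dir = (cos 30°, sin 30°) = (0.8660, 0.5000); from cell (3,5)
  next x-line at t=0.2656, next y-line at t=0.3400; Δt_x=1.1547, Δt_y=2.0000
    x: enter (4,5) at t=0.2656
    y: enter (4,6) at t=0.3400
    x: enter (5,6) at t=1.4203
    y: enter (5,7) at t=2.3400
    x: enter (6,7) at t=2.5750 ← occupied
  → r_3 = 2.5750
beam 4: φ=0°, α=75°
  dir = (cos 75°, sin 75°) = (0.2588, 0.9659); from cell (3,5)
  next x-line at t=0.8887, next y-line at t=0.1760; Δt_x=3.8637, Δt_y=1.0353
    y: enter (3,6) at t=0.1760
    x: enter (4,6) at t=0.8887
    y: enter (4,7) at t=1.2113
    y: enter (4,8) at t=2.2465 ← occupied
  → r_4 = 2.2465
beam 5: φ=45°, α=120°
  dir = (cos 120°, sin 120°) = (-0.5000, 0.8660); from cell (3,5)
  next x-line at t=1.5400, next y-line at t=0.1963; Δt_x=2.0000, Δt_y=1.1547
    y: enter (3,6) at t=0.1963
    y: enter (3,7) at t=1.3510
    x: enter (2,7) at t=1.5400 ← occupied
  → r_5 = 1.5400
beam 6: φ=90°, α=165°
  dir = (cos 165°, sin 165°) = (-0.9659, 0.2588); from cell (3,5)
  next x-line at t=0.7972, next y-line at t=0.6568; Δt_x=1.0353, Δt_y=3.8637
    y: enter (3,6) at t=0.6568
    x: enter (2,6) at t=0.7972
    x: enter (1,6) at t=1.8324
    x: enter (0,6) at t=2.8677 ← occupied
  → r_6 = 2.8677
beam 7: φ=135°, α=210°
  dir = (cos 210°, sin 210°) = (-0.8660, -0.5000); from cell (3,5)
  next x-line at t=0.8891, next y-line at t=1.6600; Δt_x=1.1547, Δt_y=2.0000
    x: enter (2,5) at t=0.8891
    y: enter (2,4) at t=1.6600
    x: enter (1,4) at t=2.0438
    x: enter (0,4) at t=3.1985 ← occupied
  → r_7 = 3.1985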